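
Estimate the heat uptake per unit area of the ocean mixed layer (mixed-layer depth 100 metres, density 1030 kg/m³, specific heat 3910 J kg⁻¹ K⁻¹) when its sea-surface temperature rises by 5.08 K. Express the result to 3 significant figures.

Areal heat capacity C = ρ c_p D = 1030 × 3910 × 100 = 4.03×10^8 J m⁻² K⁻¹.
ΔQ = C ΔT = 4.03×10^8 × 5.08 = 2.05×10^9 J/m².

2.05×10^9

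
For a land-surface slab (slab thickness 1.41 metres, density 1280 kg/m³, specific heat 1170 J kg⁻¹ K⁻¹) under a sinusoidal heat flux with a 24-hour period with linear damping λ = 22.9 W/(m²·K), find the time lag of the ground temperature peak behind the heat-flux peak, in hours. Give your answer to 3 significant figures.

Areal heat capacity C = ρ c_p D = 1280 × 1170 × 1.41 = 2.11×10^6 J m⁻² K⁻¹.
ω = 2π / 86400 s = 7.27×10^-5 s⁻¹.
Phase lag φ = arctan(Cω/λ) = arctan(154/22.9) = 1.42 rad.
Time lag = φ / ω = 1.42 / 7.27×10^-5 = 19600 s = 5.43 hours.

5.43 hours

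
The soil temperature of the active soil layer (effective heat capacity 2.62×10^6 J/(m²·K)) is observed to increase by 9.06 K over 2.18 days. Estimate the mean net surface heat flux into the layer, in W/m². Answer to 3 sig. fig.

Areal heat capacity C = 2.62×10^6 J/(m²·K) (given).
Required heat per unit area: Q = C ΔT = 2.62×10^6 × 9.06 = 2.37×10^7 J/m².
Flux F = Q / Δt = 2.37×10^7 / 1.88×10^5 s = 126 W/m².

126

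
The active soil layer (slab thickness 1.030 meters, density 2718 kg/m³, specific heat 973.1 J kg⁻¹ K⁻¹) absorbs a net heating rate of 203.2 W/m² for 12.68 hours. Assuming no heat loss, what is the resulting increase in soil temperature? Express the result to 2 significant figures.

Areal heat capacity C = ρ c_p D = 2718 × 973.1 × 1.030 = 2.72×10^6 J m⁻² K⁻¹.
Net heat input Q = F Δt = 203.2 × (12.68 hours × 3600 s/hour) = 9.28×10^6 J/m².
ΔT = Q / C = 9.28×10^6 / 2.72×10^6 = 3.40 K.

3.4 K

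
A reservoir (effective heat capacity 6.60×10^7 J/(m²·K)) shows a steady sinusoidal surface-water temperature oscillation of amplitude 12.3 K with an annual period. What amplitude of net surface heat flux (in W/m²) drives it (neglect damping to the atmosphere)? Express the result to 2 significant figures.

160

Areal heat capacity C = 6.60×10^7 J/(m²·K) (given).
ω = 2π / 3.15×10^7 s = 1.99×10^-7 s⁻¹.
Cω = 6.60×10^7 × 1.99×10^-7 = 13.1 W/(m²·K).
F₀ = A × Cω = 12.3 × 13.1 = 162 W/m².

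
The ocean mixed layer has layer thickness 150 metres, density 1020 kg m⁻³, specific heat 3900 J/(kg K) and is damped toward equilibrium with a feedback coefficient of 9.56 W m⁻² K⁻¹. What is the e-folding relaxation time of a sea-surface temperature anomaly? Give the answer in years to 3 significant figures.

1.98 years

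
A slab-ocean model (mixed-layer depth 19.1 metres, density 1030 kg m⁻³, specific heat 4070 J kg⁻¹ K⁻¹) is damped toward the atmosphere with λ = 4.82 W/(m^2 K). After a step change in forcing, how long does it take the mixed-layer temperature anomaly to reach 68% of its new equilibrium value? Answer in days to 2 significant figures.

220 days

Areal heat capacity C = ρ c_p D = 1030 × 4070 × 19.1 = 8.01×10^7 J/(m²·K).
τ = C / λ = 8.01×10^7 / 4.82 = 1.66×10^7 s.
Fraction reached: 1 − e^(−t/τ) = 0.68 ⇒ t = −τ ln(1 − 0.68) = τ × 1.14.
t = 1.89×10^7 s = 219 days.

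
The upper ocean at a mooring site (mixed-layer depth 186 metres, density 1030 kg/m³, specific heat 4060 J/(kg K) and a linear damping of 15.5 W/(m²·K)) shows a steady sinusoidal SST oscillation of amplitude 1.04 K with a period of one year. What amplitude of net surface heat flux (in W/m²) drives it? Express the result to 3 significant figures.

162

Areal heat capacity C = ρ c_p D = 1030 × 4060 × 186 = 7.78×10^8 J/(m^2 K).
ω = 2π / 3.15×10^7 s = 1.99×10^-7 s⁻¹.
√((Cω)² + λ²) = √((155)² + 15.5²) = 156 W/(m²·K).
F₀ = A × √((Cω)²+λ²) = 1.04 × 156 = 162 W/m².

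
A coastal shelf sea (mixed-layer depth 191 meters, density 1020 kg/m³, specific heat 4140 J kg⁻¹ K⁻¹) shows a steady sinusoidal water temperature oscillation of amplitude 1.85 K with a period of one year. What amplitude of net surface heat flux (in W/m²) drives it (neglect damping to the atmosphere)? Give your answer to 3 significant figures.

297

Areal heat capacity C = ρ c_p D = 1020 × 4140 × 191 = 8.07×10^8 J/(m²·K).
ω = 2π / 3.15×10^7 s = 1.99×10^-7 s⁻¹.
Cω = 8.07×10^8 × 1.99×10^-7 = 161 W/(m²·K).
F₀ = A × Cω = 1.85 × 161 = 297 W/m².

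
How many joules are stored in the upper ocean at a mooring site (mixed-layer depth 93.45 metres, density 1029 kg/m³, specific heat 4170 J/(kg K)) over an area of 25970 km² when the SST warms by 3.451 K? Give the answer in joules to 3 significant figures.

3.59×10^19 J

Areal heat capacity C = ρ c_p D = 1029 × 4170 × 93.45 = 4.01×10^8 J/(m²·K).
Heat per unit area: q = C ΔT = 4.01×10^8 × 3.451 = 1.38×10^9 J/m².
Total heat: Q = q × A = 1.38×10^9 × (25970 × 10⁶ m²) = 3.59×10^19 J.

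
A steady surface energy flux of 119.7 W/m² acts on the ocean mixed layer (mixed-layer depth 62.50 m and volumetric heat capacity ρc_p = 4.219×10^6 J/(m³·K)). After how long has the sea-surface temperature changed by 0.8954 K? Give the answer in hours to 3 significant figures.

548 hours

Areal heat capacity C = ρc_p × D = 4.219×10^6 × 62.50 = 2.64×10^8 J/(m²·K).
Time required: Δt = C ΔT / F = 2.64×10^8 × 0.8954 / 119.7 = 1.97×10^6 s.
In hours: 1.97×10^6 s / (3600 s/hour) = 548 hours.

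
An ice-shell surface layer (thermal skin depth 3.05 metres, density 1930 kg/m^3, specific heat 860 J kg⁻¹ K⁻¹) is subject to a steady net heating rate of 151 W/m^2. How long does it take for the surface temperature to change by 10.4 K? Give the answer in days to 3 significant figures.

Areal heat capacity C = ρ c_p D = 1930 × 860 × 3.05 = 5.06×10^6 J m⁻² K⁻¹.
Time required: Δt = C ΔT / F = 5.06×10^6 × 10.4 / 151 = 3.49×10^5 s.
In days: 3.49×10^5 s / (86400 s/day) = 4.04 days.

4.04 days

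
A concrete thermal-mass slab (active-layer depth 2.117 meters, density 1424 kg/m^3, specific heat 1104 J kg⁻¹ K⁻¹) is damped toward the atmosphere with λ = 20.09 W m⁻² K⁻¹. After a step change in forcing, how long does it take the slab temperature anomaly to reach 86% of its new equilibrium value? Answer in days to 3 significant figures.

Areal heat capacity C = ρ c_p D = 1424 × 1104 × 2.117 = 3.33×10^6 J m⁻² K⁻¹.
τ = C / λ = 3.33×10^6 / 20.09 = 1.66×10^5 s.
Fraction reached: 1 − e^(−t/τ) = 0.86 ⇒ t = −τ ln(1 − 0.86) = τ × 1.97.
t = 3.26×10^5 s = 3.77 days.

3.77 days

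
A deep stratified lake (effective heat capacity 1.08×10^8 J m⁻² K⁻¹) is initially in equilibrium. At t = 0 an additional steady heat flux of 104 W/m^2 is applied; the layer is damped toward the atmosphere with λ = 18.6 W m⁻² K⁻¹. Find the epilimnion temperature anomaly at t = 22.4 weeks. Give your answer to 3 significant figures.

5.05 K

Areal heat capacity C = 1.08×10^8 J m⁻² K⁻¹ (given).
τ = C / λ = 1.08×10^8 / 18.6 = 5.81×10^6 s.
Equilibrium anomaly ΔT_eq = F / λ = 104 / 18.6 = 5.59 K.
t = 22.4 weeks = 1.35×10^7 s, so t/τ = 2.33.
ΔT(t) = ΔT_eq (1 − e^(−t/τ)) = 5.59 × (1 − e^−2.33) = 5.05 K.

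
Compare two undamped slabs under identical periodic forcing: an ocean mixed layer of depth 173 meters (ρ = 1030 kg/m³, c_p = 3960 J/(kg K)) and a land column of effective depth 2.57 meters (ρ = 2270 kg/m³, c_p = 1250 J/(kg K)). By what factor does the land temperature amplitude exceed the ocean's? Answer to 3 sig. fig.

96.8

C_ocean = 1030 × 3960 × 173 = 7.06×10^8 J/(m²·K).
C_land = 2270 × 1250 × 2.57 = 7.29×10^6 J/(m²·K).
Undamped amplitude ∝ 1/C, so A_land/A_ocean = C_ocean/C_land = 96.8.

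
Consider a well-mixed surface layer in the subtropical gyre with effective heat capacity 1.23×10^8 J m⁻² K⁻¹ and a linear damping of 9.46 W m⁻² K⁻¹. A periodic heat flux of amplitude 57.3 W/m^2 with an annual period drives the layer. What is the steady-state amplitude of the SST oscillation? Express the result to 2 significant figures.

2.2 K

Areal heat capacity C = 1.23×10^8 J m⁻² K⁻¹ (given).
Angular frequency ω = 2π / T = 2π / 3.15×10^7 s = 1.99×10^-7 s⁻¹.
√((Cω)² + λ²) = √((24.5)² + 9.46²) = 26.3 W/(m²·K).
Amplitude A = F₀ / √((Cω)²+λ²) = 57.3 / 26.3 = 2.18 K.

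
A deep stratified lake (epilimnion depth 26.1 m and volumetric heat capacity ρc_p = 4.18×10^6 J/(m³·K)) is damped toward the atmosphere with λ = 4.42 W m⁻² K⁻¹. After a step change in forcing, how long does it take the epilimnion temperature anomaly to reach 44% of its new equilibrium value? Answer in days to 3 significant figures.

166 days

Areal heat capacity C = ρc_p × D = 4.18×10^6 × 26.1 = 1.09×10^8 J/(m^2 K).
τ = C / λ = 1.09×10^8 / 4.42 = 2.47×10^7 s.
Fraction reached: 1 − e^(−t/τ) = 0.44 ⇒ t = −τ ln(1 − 0.44) = τ × 0.580.
t = 1.43×10^7 s = 166 days.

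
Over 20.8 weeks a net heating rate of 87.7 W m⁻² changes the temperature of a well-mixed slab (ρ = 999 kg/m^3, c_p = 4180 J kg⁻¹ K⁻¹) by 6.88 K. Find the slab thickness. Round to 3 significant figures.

38.4 m

Heat input Q = F Δt = 87.7 × 1.26×10^7 s = 1.10×10^9 J/m².
Required areal heat capacity C = Q / ΔT = 1.60×10^8 J/(m²·K).
Depth D = C / (ρ c_p) = 1.60×10^8 / (999 × 4180) = 38.4 m.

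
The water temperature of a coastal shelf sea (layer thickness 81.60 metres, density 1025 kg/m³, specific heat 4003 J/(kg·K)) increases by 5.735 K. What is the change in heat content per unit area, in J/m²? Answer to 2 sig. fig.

Areal heat capacity C = ρ c_p D = 1025 × 4003 × 81.60 = 3.35×10^8 J m⁻² K⁻¹.
ΔQ = C ΔT = 3.35×10^8 × 5.735 = 1.92×10^9 J/m².

1.9×10^9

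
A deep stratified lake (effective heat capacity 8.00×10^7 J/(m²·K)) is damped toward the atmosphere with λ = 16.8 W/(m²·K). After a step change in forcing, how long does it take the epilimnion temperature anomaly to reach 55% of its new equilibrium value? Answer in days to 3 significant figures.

Areal heat capacity C = 8.00×10^7 J/(m²·K) (given).
τ = C / λ = 8.00×10^7 / 16.8 = 4.76×10^6 s.
Fraction reached: 1 − e^(−t/τ) = 0.55 ⇒ t = −τ ln(1 − 0.55) = τ × 0.799.
t = 3.80×10^6 s = 44.0 days.

44.0 days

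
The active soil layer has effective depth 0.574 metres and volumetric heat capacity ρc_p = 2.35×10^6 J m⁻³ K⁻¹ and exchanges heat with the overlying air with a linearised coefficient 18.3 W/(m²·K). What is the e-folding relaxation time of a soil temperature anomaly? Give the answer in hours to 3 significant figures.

20.5 hours

Areal heat capacity C = ρc_p × D = 2.35×10^6 × 0.574 = 1.35×10^6 J/(m²·K).
Relaxation time τ = C / λ = 1.35×10^6 / 18.3 = 73700 s.
In hours: 73700 s / (3600 s/hour) = 20.5 hours.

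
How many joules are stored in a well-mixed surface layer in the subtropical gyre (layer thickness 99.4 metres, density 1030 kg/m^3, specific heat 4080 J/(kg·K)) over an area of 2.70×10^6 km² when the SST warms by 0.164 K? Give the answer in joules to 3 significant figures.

1.85×10^20 J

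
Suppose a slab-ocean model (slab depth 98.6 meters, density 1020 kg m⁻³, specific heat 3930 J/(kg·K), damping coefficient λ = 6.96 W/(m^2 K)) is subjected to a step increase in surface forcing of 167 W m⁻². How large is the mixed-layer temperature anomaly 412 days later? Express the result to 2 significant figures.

11 K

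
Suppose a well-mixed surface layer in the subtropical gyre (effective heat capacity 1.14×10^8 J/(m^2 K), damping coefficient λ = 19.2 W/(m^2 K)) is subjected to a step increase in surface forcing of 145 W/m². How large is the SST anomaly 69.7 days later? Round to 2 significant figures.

4.8 K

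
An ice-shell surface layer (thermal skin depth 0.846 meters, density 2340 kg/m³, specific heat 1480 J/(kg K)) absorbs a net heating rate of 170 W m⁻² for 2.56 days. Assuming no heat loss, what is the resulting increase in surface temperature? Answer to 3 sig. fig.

12.8 K

Areal heat capacity C = ρ c_p D = 2340 × 1480 × 0.846 = 2.93×10^6 J m⁻² K⁻¹.
Net heat input Q = F Δt = 170 × (2.56 days × 86400 s/day) = 3.76×10^7 J/m².
ΔT = Q / C = 3.76×10^7 / 2.93×10^6 = 12.8 K.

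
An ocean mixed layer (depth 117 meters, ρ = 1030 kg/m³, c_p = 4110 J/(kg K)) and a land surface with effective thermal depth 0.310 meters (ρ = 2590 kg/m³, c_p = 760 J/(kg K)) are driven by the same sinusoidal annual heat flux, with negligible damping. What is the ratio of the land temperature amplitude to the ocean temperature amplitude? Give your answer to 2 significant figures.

810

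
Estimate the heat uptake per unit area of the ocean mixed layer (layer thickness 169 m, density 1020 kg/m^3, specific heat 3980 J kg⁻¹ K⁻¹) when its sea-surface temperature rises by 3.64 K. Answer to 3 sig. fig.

Areal heat capacity C = ρ c_p D = 1020 × 3980 × 169 = 6.86×10^8 J/(m^2 K).
ΔQ = C ΔT = 6.86×10^8 × 3.64 = 2.50×10^9 J/m².

2.50×10^9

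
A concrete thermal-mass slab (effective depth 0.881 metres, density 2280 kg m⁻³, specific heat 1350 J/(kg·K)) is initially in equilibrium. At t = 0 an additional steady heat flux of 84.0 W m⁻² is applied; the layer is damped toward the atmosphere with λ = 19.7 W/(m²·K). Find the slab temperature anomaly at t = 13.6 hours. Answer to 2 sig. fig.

Areal heat capacity C = ρ c_p D = 2280 × 1350 × 0.881 = 2.71×10^6 J/(m^2 K).
τ = C / λ = 2.71×10^6 / 19.7 = 1.38×10^5 s.
Equilibrium anomaly ΔT_eq = F / λ = 84.0 / 19.7 = 4.26 K.
t = 13.6 hours = 49000 s, so t/τ = 0.356.
ΔT(t) = ΔT_eq (1 − e^(−t/τ)) = 4.26 × (1 − e^−0.356) = 1.28 K.

1.3 K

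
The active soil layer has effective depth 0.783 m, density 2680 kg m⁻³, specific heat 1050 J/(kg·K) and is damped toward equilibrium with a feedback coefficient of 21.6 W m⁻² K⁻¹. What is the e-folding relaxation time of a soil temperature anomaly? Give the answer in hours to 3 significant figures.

Areal heat capacity C = ρ c_p D = 2680 × 1050 × 0.783 = 2.20×10^6 J/(m^2 K).
Relaxation time τ = C / λ = 2.20×10^6 / 21.6 = 1.02×10^5 s.
In hours: 1.02×10^5 s / (3600 s/hour) = 28.3 hours.

28.3 hours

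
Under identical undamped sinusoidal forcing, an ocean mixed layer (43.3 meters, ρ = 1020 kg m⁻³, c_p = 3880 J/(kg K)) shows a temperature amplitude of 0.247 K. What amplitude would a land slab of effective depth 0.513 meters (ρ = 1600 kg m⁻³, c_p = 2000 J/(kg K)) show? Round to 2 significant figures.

C_ocean = 1.71×10^8 J/(m²·K); C_land = 1.64×10^6 J/(m²·K).
A ∝ 1/C ⇒ A_land = A_ocean × C_ocean/C_land = 0.247 × 104 = 25.8 K.

26 K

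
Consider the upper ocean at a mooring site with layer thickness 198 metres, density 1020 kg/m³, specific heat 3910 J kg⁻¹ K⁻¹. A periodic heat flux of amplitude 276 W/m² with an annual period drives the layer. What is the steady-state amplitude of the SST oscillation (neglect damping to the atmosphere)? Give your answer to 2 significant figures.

1.8 K

Areal heat capacity C = ρ c_p D = 1020 × 3910 × 198 = 7.90×10^8 J/(m²·K).
Angular frequency ω = 2π / T = 2π / 3.15×10^7 s = 1.99×10^-7 s⁻¹.
Cω = 7.90×10^8 × 1.99×10^-7 = 157 W/(m²·K).
Amplitude A = F₀ / (Cω) = 276 / 157 = 1.75 K.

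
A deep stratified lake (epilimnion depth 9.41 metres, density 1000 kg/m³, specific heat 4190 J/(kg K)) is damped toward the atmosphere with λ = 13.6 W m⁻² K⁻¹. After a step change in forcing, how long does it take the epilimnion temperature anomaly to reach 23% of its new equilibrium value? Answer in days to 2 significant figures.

8.8 days

Areal heat capacity C = ρ c_p D = 1000 × 4190 × 9.41 = 3.94×10^7 J/(m^2 K).
τ = C / λ = 3.94×10^7 / 13.6 = 2.90×10^6 s.
Fraction reached: 1 − e^(−t/τ) = 0.23 ⇒ t = −τ ln(1 − 0.23) = τ × 0.261.
t = 7.58×10^5 s = 8.77 days.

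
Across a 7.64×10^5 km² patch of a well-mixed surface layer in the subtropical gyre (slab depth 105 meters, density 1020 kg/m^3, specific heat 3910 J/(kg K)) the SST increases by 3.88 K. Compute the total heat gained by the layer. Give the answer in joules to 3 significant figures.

Areal heat capacity C = ρ c_p D = 1020 × 3910 × 105 = 4.19×10^8 J/(m²·K).
Heat per unit area: q = C ΔT = 4.19×10^8 × 3.88 = 1.62×10^9 J/m².
Total heat: Q = q × A = 1.62×10^9 × (7.64×10^5 × 10⁶ m²) = 1.24×10^21 J.

1.24×10^21 J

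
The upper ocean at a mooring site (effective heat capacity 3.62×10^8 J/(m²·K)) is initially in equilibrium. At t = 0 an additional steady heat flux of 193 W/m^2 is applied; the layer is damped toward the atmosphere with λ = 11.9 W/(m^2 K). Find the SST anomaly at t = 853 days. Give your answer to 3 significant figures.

14.8 K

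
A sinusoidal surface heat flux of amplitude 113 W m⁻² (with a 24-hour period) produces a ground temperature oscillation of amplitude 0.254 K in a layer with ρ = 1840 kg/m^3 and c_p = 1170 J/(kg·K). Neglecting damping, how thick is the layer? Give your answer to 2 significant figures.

2.8 m

ω = 2π / 86400 s = 7.27×10^-5 s⁻¹.
Required C = F₀ / (A ω) = 113 / (0.254 × 7.27×10^-5) = 6.12×10^6 J/(m²·K).
D = C / (ρ c_p) = 6.12×10^6 / (1840 × 1170) = 2.84 m.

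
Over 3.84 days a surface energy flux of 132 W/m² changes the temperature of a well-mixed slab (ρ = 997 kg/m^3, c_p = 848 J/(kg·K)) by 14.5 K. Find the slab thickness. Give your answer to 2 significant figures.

Heat input Q = F Δt = 132 × 3.32×10^5 s = 4.38×10^7 J/m².
Required areal heat capacity C = Q / ΔT = 3.02×10^6 J/(m²·K).
Depth D = C / (ρ c_p) = 3.02×10^6 / (997 × 848) = 3.57 m.

3.6 m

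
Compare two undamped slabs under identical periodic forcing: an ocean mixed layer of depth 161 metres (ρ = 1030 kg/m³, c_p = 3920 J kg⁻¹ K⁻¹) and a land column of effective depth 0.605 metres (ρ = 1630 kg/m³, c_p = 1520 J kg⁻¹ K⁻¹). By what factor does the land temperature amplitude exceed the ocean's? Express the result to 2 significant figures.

C_ocean = 1030 × 3920 × 161 = 6.50×10^8 J/(m²·K).
C_land = 1630 × 1520 × 0.605 = 1.50×10^6 J/(m²·K).
Undamped amplitude ∝ 1/C, so A_land/A_ocean = C_ocean/C_land = 434.

430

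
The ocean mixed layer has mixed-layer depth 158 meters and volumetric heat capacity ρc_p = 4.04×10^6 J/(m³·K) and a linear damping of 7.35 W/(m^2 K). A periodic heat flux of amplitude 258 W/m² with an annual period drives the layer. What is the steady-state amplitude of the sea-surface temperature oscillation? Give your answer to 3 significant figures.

2.03 K

Areal heat capacity C = ρc_p × D = 4.04×10^6 × 158 = 6.38×10^8 J/(m^2 K).
Angular frequency ω = 2π / T = 2π / 3.15×10^7 s = 1.99×10^-7 s⁻¹.
√((Cω)² + λ²) = √((127)² + 7.35²) = 127 W/(m²·K).
Amplitude A = F₀ / √((Cω)²+λ²) = 258 / 127 = 2.03 K.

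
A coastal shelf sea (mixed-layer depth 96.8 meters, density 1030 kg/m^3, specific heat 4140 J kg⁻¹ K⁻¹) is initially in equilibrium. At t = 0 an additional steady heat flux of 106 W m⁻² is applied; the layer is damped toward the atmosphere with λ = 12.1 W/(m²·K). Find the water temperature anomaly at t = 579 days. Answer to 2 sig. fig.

Areal heat capacity C = ρ c_p D = 1030 × 4140 × 96.8 = 4.13×10^8 J/(m²·K).
τ = C / λ = 4.13×10^8 / 12.1 = 3.41×10^7 s.
Equilibrium anomaly ΔT_eq = F / λ = 106 / 12.1 = 8.76 K.
t = 579 days = 5.00×10^7 s, so t/τ = 1.47.
ΔT(t) = ΔT_eq (1 − e^(−t/τ)) = 8.76 × (1 − e^−1.47) = 6.74 K.

6.7 K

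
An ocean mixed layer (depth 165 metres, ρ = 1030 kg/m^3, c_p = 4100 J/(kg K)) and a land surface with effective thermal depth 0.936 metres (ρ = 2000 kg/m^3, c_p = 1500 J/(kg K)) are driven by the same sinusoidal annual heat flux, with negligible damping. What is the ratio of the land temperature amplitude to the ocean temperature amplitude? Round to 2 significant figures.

250

C_ocean = 1030 × 4100 × 165 = 6.97×10^8 J/(m²·K).
C_land = 2000 × 1500 × 0.936 = 2.81×10^6 J/(m²·K).
Undamped amplitude ∝ 1/C, so A_land/A_ocean = C_ocean/C_land = 248.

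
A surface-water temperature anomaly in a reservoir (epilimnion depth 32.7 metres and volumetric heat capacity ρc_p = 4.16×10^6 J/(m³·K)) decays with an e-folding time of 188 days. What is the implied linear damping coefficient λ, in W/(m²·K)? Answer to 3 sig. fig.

8.37

Areal heat capacity C = ρc_p × D = 4.16×10^6 × 32.7 = 1.36×10^8 J/(m^2 K).
τ = 188 days = 1.62×10^7 s.
λ = C / τ = 1.36×10^8 / 1.62×10^7 = 8.37 W/(m²·K).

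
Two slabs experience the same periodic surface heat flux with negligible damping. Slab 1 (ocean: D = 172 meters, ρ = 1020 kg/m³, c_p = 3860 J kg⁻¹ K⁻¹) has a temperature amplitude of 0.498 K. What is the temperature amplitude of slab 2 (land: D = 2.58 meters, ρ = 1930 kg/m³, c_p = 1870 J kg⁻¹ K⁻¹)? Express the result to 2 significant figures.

36 K

C_ocean = 6.77×10^8 J/(m²·K); C_land = 9.31×10^6 J/(m²·K).
A ∝ 1/C ⇒ A_land = A_ocean × C_ocean/C_land = 0.498 × 72.7 = 36.2 K.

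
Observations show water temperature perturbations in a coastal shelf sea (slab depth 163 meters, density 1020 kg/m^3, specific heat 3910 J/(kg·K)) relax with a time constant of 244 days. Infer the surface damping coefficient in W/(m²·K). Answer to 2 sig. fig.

31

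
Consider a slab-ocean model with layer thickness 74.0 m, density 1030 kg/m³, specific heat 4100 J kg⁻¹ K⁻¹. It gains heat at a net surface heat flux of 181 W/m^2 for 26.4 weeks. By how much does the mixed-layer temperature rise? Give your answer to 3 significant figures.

9.25 K

Areal heat capacity C = ρ c_p D = 1030 × 4100 × 74.0 = 3.13×10^8 J/(m²·K).
Net heat input Q = F Δt = 181 × (26.4 weeks × 6.048×10^5 s/week) = 2.89×10^9 J/m².
ΔT = Q / C = 2.89×10^9 / 3.13×10^8 = 9.25 K.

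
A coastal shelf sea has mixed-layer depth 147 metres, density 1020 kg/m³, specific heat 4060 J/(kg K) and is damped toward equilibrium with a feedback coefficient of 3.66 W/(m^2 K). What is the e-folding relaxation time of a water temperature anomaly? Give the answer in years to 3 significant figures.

Areal heat capacity C = ρ c_p D = 1020 × 4060 × 147 = 6.09×10^8 J m⁻² K⁻¹.
Relaxation time τ = C / λ = 6.09×10^8 / 3.66 = 1.66×10^8 s.
In years: 1.66×10^8 s / (3.156×10^7 s/year) = 5.27 years.

5.27 years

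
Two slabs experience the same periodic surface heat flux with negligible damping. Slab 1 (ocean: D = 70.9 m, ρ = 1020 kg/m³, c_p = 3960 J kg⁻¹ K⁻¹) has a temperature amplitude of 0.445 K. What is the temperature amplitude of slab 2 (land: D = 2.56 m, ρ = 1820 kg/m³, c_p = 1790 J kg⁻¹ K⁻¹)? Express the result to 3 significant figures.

15.3 K

C_ocean = 2.86×10^8 J/(m²·K); C_land = 8.34×10^6 J/(m²·K).
A ∝ 1/C ⇒ A_land = A_ocean × C_ocean/C_land = 0.445 × 34.3 = 15.3 K.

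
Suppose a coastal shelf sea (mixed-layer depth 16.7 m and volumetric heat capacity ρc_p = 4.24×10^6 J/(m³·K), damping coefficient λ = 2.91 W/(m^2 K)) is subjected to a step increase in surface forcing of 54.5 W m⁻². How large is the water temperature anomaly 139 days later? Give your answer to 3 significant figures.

7.30 K

Areal heat capacity C = ρc_p × D = 4.24×10^6 × 16.7 = 7.08×10^7 J/(m^2 K).
τ = C / λ = 7.08×10^7 / 2.91 = 2.43×10^7 s.
Equilibrium anomaly ΔT_eq = F / λ = 54.5 / 2.91 = 18.7 K.
t = 139 days = 1.20×10^7 s, so t/τ = 0.494.
ΔT(t) = ΔT_eq (1 − e^(−t/τ)) = 18.7 × (1 − e^−0.494) = 7.30 K.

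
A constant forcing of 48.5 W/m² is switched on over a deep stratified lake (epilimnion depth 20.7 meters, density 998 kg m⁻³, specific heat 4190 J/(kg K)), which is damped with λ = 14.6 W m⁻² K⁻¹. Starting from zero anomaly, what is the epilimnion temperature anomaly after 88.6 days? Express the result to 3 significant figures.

2.41 K

Areal heat capacity C = ρ c_p D = 998 × 4190 × 20.7 = 8.66×10^7 J/(m^2 K).
τ = C / λ = 8.66×10^7 / 14.6 = 5.93×10^6 s.
Equilibrium anomaly ΔT_eq = F / λ = 48.5 / 14.6 = 3.32 K.
t = 88.6 days = 7.66×10^6 s, so t/τ = 1.29.
ΔT(t) = ΔT_eq (1 − e^(−t/τ)) = 3.32 × (1 − e^−1.29) = 2.41 K.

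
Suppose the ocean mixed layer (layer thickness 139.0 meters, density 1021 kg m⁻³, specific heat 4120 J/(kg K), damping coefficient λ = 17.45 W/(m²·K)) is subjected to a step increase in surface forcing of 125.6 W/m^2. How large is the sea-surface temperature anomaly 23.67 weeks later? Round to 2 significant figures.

Areal heat capacity C = ρ c_p D = 1021 × 4120 × 139.0 = 5.85×10^8 J/(m^2 K).
τ = C / λ = 5.85×10^8 / 17.45 = 3.35×10^7 s.
Equilibrium anomaly ΔT_eq = F / λ = 125.6 / 17.45 = 7.20 K.
t = 23.67 weeks = 1.43×10^7 s, so t/τ = 0.427.
ΔT(t) = ΔT_eq (1 − e^(−t/τ)) = 7.20 × (1 − e^−0.427) = 2.50 K.

2.5 K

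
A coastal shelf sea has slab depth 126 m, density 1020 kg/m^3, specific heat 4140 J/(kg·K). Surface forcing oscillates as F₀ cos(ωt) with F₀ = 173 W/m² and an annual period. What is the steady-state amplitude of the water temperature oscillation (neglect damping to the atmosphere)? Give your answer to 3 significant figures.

Areal heat capacity C = ρ c_p D = 1020 × 4140 × 126 = 5.32×10^8 J/(m²·K).
Angular frequency ω = 2π / T = 2π / 3.15×10^7 s = 1.99×10^-7 s⁻¹.
Cω = 5.32×10^8 × 1.99×10^-7 = 106 W/(m²·K).
Amplitude A = F₀ / (Cω) = 173 / 106 = 1.63 K.

1.63 K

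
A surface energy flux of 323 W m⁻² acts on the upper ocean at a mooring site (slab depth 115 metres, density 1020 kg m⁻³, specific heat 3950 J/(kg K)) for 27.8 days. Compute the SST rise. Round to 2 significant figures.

1.7 K

Areal heat capacity C = ρ c_p D = 1020 × 3950 × 115 = 4.63×10^8 J/(m²·K).
Net heat input Q = F Δt = 323 × (27.8 days × 86400 s/day) = 7.76×10^8 J/m².
ΔT = Q / C = 7.76×10^8 / 4.63×10^8 = 1.67 K.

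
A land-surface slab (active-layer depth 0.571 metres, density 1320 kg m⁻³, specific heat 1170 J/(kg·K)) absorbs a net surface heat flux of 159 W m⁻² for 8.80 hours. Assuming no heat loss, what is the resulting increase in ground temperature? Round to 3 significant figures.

Areal heat capacity C = ρ c_p D = 1320 × 1170 × 0.571 = 8.82×10^5 J/(m^2 K).
Net heat input Q = F Δt = 159 × (8.80 hours × 3600 s/hour) = 5.04×10^6 J/m².
ΔT = Q / C = 5.04×10^6 / 8.82×10^5 = 5.71 K.

5.71 K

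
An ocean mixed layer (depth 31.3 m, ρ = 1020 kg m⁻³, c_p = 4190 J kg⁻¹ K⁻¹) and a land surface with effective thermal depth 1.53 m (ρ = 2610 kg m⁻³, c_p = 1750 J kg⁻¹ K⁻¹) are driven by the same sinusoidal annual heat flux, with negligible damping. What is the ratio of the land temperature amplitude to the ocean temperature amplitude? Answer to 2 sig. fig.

C_ocean = 1020 × 4190 × 31.3 = 1.34×10^8 J/(m²·K).
C_land = 2610 × 1750 × 1.53 = 6.99×10^6 J/(m²·K).
Undamped amplitude ∝ 1/C, so A_land/A_ocean = C_ocean/C_land = 19.1.

19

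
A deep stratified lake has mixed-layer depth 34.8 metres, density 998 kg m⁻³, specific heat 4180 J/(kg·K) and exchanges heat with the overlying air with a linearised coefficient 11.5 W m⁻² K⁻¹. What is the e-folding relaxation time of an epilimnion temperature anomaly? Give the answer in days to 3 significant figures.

146 days

Areal heat capacity C = ρ c_p D = 998 × 4180 × 34.8 = 1.45×10^8 J m⁻² K⁻¹.
Relaxation time τ = C / λ = 1.45×10^8 / 11.5 = 1.26×10^7 s.
In days: 1.26×10^7 s / (86400 s/day) = 146 days.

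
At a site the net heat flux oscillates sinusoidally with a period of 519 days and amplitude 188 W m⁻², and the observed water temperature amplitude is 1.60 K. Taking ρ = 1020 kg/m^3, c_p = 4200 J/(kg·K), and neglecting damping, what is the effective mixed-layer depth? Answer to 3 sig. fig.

ω = 2π / 4.48×10^7 s = 1.40×10^-7 s⁻¹.
Required C = F₀ / (A ω) = 188 / (1.60 × 1.40×10^-7) = 8.39×10^8 J/(m²·K).
D = C / (ρ c_p) = 8.39×10^8 / (1020 × 4200) = 196 m.

196 m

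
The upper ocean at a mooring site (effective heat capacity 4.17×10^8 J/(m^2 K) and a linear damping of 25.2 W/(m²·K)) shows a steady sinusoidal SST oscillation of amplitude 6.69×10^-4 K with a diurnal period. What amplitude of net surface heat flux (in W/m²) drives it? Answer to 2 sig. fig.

Areal heat capacity C = 4.17×10^8 J/(m^2 K) (given).
ω = 2π / 86400 s = 7.27×10^-5 s⁻¹.
√((Cω)² + λ²) = √((30300)² + 25.2²) = 30300 W/(m²·K).
F₀ = A × √((Cω)²+λ²) = 6.69×10^-4 × 30300 = 20.3 W/m².

20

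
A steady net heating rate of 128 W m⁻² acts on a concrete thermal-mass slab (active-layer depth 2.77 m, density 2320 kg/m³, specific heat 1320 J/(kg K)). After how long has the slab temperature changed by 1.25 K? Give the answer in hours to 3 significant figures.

Areal heat capacity C = ρ c_p D = 2320 × 1320 × 2.77 = 8.48×10^6 J/(m^2 K).
Time required: Δt = C ΔT / F = 8.48×10^6 × 1.25 / 128 = 82800 s.
In hours: 82800 s / (3600 s/hour) = 23.0 hours.

23.0 hours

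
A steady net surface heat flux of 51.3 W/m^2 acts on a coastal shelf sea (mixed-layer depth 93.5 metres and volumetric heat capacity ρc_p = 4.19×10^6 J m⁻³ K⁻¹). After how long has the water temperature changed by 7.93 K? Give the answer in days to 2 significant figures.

Areal heat capacity C = ρc_p × D = 4.19×10^6 × 93.5 = 3.92×10^8 J m⁻² K⁻¹.
Time required: Δt = C ΔT / F = 3.92×10^8 × 7.93 / 51.3 = 6.06×10^7 s.
In days: 6.06×10^7 s / (86400 s/day) = 701 days.

700 days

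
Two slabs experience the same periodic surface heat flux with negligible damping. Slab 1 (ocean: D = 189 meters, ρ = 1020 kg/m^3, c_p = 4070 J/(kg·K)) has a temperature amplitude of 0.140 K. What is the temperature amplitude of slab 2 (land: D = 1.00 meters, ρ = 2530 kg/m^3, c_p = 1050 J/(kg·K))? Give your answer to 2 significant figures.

41 K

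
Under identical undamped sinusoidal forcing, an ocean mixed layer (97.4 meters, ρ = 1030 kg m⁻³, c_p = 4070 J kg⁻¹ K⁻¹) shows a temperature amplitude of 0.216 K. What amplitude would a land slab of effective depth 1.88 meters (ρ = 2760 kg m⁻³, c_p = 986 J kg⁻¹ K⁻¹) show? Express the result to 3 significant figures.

17.2 K

C_ocean = 4.08×10^8 J/(m²·K); C_land = 5.12×10^6 J/(m²·K).
A ∝ 1/C ⇒ A_land = A_ocean × C_ocean/C_land = 0.216 × 79.8 = 17.2 K.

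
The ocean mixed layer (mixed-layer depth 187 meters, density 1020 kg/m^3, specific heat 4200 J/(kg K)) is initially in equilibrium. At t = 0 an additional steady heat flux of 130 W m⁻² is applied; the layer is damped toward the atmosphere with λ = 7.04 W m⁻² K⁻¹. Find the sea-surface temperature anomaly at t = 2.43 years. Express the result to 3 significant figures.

Areal heat capacity C = ρ c_p D = 1020 × 4200 × 187 = 8.01×10^8 J/(m^2 K).
τ = C / λ = 8.01×10^8 / 7.04 = 1.14×10^8 s.
Equilibrium anomaly ΔT_eq = F / λ = 130 / 7.04 = 18.5 K.
t = 2.43 years = 7.67×10^7 s, so t/τ = 0.674.
ΔT(t) = ΔT_eq (1 − e^(−t/τ)) = 18.5 × (1 − e^−0.674) = 9.05 K.

9.05 K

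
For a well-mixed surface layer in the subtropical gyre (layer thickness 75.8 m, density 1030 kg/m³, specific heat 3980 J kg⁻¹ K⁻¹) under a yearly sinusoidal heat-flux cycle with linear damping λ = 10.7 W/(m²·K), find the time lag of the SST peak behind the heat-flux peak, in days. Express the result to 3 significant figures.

81.3 days

Areal heat capacity C = ρ c_p D = 1030 × 3980 × 75.8 = 3.11×10^8 J m⁻² K⁻¹.
ω = 2π / 3.15×10^7 s = 1.99×10^-7 s⁻¹.
Phase lag φ = arctan(Cω/λ) = arctan(61.9/10.7) = 1.40 rad.
Time lag = φ / ω = 1.40 / 1.99×10^-7 = 7.03×10^6 s = 81.3 days.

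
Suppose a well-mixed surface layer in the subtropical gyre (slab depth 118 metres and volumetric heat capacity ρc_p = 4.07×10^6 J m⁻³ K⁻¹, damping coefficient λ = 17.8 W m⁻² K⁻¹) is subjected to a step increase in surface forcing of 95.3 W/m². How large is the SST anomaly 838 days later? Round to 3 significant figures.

Areal heat capacity C = ρc_p × D = 4.07×10^6 × 118 = 4.80×10^8 J/(m²·K).
τ = C / λ = 4.80×10^8 / 17.8 = 2.70×10^7 s.
Equilibrium anomaly ΔT_eq = F / λ = 95.3 / 17.8 = 5.35 K.
t = 838 days = 7.24×10^7 s, so t/τ = 2.68.
ΔT(t) = ΔT_eq (1 − e^(−t/τ)) = 5.35 × (1 − e^−2.68) = 4.99 K.

4.99 K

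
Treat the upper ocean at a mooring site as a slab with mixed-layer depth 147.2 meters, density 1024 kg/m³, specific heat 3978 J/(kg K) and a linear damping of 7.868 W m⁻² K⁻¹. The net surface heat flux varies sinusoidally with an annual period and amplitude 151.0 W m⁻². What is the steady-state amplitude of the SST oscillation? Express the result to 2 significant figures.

Areal heat capacity C = ρ c_p D = 1024 × 3978 × 147.2 = 6.00×10^8 J/(m²·K).
Angular frequency ω = 2π / T = 2π / 3.15×10^7 s = 1.99×10^-7 s⁻¹.
√((Cω)² + λ²) = √((119)² + 7.868²) = 120 W/(m²·K).
Amplitude A = F₀ / √((Cω)²+λ²) = 151.0 / 120 = 1.26 K.

1.3 K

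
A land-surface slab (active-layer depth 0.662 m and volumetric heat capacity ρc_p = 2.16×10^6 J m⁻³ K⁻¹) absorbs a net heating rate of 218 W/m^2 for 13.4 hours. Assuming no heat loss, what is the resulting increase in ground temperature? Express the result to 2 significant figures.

Areal heat capacity C = ρc_p × D = 2.16×10^6 × 0.662 = 1.43×10^6 J/(m^2 K).
Net heat input Q = F Δt = 218 × (13.4 hours × 3600 s/hour) = 1.05×10^7 J/m².
ΔT = Q / C = 1.05×10^7 / 1.43×10^6 = 7.35 K.

7.4 K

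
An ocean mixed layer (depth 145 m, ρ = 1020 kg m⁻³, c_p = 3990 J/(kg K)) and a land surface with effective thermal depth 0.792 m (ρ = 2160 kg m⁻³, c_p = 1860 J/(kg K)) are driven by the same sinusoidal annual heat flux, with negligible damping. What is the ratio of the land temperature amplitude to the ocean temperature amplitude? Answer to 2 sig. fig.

C_ocean = 1020 × 3990 × 145 = 5.90×10^8 J/(m²·K).
C_land = 2160 × 1860 × 0.792 = 3.18×10^6 J/(m²·K).
Undamped amplitude ∝ 1/C, so A_land/A_ocean = C_ocean/C_land = 185.

190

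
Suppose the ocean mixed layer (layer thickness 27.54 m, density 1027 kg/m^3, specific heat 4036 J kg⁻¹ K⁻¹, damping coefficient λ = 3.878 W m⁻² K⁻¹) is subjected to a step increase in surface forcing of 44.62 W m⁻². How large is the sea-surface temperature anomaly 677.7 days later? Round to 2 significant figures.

Areal heat capacity C = ρ c_p D = 1027 × 4036 × 27.54 = 1.14×10^8 J/(m^2 K).
τ = C / λ = 1.14×10^8 / 3.878 = 2.94×10^7 s.
Equilibrium anomaly ΔT_eq = F / λ = 44.62 / 3.878 = 11.5 K.
t = 677.7 days = 5.86×10^7 s, so t/τ = 1.99.
ΔT(t) = ΔT_eq (1 − e^(−t/τ)) = 11.5 × (1 − e^−1.99) = 9.93 K.

9.9 K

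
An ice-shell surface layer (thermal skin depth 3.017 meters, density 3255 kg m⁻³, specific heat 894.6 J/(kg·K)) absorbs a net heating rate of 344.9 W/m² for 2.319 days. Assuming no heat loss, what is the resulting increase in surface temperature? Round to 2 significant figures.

7.9 K

Areal heat capacity C = ρ c_p D = 3255 × 894.6 × 3.017 = 8.79×10^6 J m⁻² K⁻¹.
Net heat input Q = F Δt = 344.9 × (2.319 days × 86400 s/day) = 6.91×10^7 J/m².
ΔT = Q / C = 6.91×10^7 / 8.79×10^6 = 7.87 K.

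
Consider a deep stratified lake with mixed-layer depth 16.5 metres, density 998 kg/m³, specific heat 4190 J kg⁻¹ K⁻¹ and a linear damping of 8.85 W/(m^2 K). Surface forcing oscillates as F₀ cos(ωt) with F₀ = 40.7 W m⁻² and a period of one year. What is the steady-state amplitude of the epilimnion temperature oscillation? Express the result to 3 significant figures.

Areal heat capacity C = ρ c_p D = 998 × 4190 × 16.5 = 6.90×10^7 J m⁻² K⁻¹.
Angular frequency ω = 2π / T = 2π / 3.15×10^7 s = 1.99×10^-7 s⁻¹.
√((Cω)² + λ²) = √((13.7)² + 8.85²) = 16.3 W/(m²·K).
Amplitude A = F₀ / √((Cω)²+λ²) = 40.7 / 16.3 = 2.49 K.

2.49 K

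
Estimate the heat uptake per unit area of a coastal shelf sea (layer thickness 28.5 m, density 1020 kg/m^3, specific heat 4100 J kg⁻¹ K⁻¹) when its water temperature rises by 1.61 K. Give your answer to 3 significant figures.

1.92×10^8

Areal heat capacity C = ρ c_p D = 1020 × 4100 × 28.5 = 1.19×10^8 J m⁻² K⁻¹.
ΔQ = C ΔT = 1.19×10^8 × 1.61 = 1.92×10^8 J/m².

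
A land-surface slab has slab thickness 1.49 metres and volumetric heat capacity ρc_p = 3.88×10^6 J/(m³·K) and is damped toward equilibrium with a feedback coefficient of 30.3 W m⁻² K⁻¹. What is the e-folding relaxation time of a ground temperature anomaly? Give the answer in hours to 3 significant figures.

53.0 hours

Areal heat capacity C = ρc_p × D = 3.88×10^6 × 1.49 = 5.78×10^6 J/(m²·K).
Relaxation time τ = C / λ = 5.78×10^6 / 30.3 = 1.91×10^5 s.
In hours: 1.91×10^5 s / (3600 s/hour) = 53.0 hours.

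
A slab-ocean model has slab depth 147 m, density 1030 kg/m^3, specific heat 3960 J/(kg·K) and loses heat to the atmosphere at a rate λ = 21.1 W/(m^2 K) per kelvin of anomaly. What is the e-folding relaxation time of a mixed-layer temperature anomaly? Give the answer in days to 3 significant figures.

329 days

Areal heat capacity C = ρ c_p D = 1030 × 3960 × 147 = 6.00×10^8 J/(m^2 K).
Relaxation time τ = C / λ = 6.00×10^8 / 21.1 = 2.84×10^7 s.
In days: 2.84×10^7 s / (86400 s/day) = 329 days.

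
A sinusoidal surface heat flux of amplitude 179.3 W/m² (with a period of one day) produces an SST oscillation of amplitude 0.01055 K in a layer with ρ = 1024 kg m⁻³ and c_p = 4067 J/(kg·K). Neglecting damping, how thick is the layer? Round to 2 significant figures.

ω = 2π / 86400 s = 7.27×10^-5 s⁻¹.
Required C = F₀ / (A ω) = 179.3 / (0.01055 × 7.27×10^-5) = 2.34×10^8 J/(m²·K).
D = C / (ρ c_p) = 2.34×10^8 / (1024 × 4067) = 56.1 m.

56 m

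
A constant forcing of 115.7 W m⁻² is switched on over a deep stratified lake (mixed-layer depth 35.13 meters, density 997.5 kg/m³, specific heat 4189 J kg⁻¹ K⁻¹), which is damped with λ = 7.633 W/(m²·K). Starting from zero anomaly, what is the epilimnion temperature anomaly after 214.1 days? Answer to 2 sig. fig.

9.4 K

Areal heat capacity C = ρ c_p D = 997.5 × 4189 × 35.13 = 1.47×10^8 J/(m²·K).
τ = C / λ = 1.47×10^8 / 7.633 = 1.92×10^7 s.
Equilibrium anomaly ΔT_eq = F / λ = 115.7 / 7.633 = 15.2 K.
t = 214.1 days = 1.85×10^7 s, so t/τ = 0.962.
ΔT(t) = ΔT_eq (1 − e^(−t/τ)) = 15.2 × (1 − e^−0.962) = 9.36 K.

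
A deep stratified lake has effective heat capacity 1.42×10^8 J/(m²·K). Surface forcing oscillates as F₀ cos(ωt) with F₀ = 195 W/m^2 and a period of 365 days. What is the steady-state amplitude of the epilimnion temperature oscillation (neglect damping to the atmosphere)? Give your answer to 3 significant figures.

Areal heat capacity C = 1.42×10^8 J/(m²·K) (given).
Angular frequency ω = 2π / T = 2π / 3.15×10^7 s = 1.99×10^-7 s⁻¹.
Cω = 1.42×10^8 × 1.99×10^-7 = 28.3 W/(m²·K).
Amplitude A = F₀ / (Cω) = 195 / 28.3 = 6.89 K.

6.89 K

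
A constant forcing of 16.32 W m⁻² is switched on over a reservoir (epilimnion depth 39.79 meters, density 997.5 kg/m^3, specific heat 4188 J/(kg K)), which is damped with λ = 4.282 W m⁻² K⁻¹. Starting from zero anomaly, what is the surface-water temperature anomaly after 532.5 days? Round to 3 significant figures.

2.65 K

Areal heat capacity C = ρ c_p D = 997.5 × 4188 × 39.79 = 1.66×10^8 J m⁻² K⁻¹.
τ = C / λ = 1.66×10^8 / 4.282 = 3.88×10^7 s.
Equilibrium anomaly ΔT_eq = F / λ = 16.32 / 4.282 = 3.81 K.
t = 532.5 days = 4.60×10^7 s, so t/τ = 1.19.
ΔT(t) = ΔT_eq (1 − e^(−t/τ)) = 3.81 × (1 − e^−1.19) = 2.65 K.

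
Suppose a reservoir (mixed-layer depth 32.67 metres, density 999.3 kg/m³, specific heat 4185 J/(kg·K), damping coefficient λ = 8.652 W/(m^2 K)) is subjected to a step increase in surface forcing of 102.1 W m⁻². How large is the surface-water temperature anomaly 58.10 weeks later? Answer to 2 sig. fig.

11 K

Areal heat capacity C = ρ c_p D = 999.3 × 4185 × 32.67 = 1.37×10^8 J/(m^2 K).
τ = C / λ = 1.37×10^8 / 8.652 = 1.58×10^7 s.
Equilibrium anomaly ΔT_eq = F / λ = 102.1 / 8.652 = 11.8 K.
t = 58.10 weeks = 3.51×10^7 s, so t/τ = 2.23.
ΔT(t) = ΔT_eq (1 − e^(−t/τ)) = 11.8 × (1 − e^−2.23) = 10.5 K.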